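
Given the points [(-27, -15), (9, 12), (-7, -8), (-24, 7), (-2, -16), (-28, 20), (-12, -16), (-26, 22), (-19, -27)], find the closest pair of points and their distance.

Computing all pairwise distances among 9 points:

d((-27, -15), (9, 12)) = 45.0
d((-27, -15), (-7, -8)) = 21.1896
d((-27, -15), (-24, 7)) = 22.2036
d((-27, -15), (-2, -16)) = 25.02
d((-27, -15), (-28, 20)) = 35.0143
d((-27, -15), (-12, -16)) = 15.0333
d((-27, -15), (-26, 22)) = 37.0135
d((-27, -15), (-19, -27)) = 14.4222
d((9, 12), (-7, -8)) = 25.6125
d((9, 12), (-24, 7)) = 33.3766
d((9, 12), (-2, -16)) = 30.0832
d((9, 12), (-28, 20)) = 37.855
d((9, 12), (-12, -16)) = 35.0
d((9, 12), (-26, 22)) = 36.4005
d((9, 12), (-19, -27)) = 48.0104
d((-7, -8), (-24, 7)) = 22.6716
d((-7, -8), (-2, -16)) = 9.434
d((-7, -8), (-28, 20)) = 35.0
d((-7, -8), (-12, -16)) = 9.434
d((-7, -8), (-26, 22)) = 35.5106
d((-7, -8), (-19, -27)) = 22.4722
d((-24, 7), (-2, -16)) = 31.8277
d((-24, 7), (-28, 20)) = 13.6015
d((-24, 7), (-12, -16)) = 25.9422
d((-24, 7), (-26, 22)) = 15.1327
d((-24, 7), (-19, -27)) = 34.3657
d((-2, -16), (-28, 20)) = 44.4072
d((-2, -16), (-12, -16)) = 10.0
d((-2, -16), (-26, 22)) = 44.9444
d((-2, -16), (-19, -27)) = 20.2485
d((-28, 20), (-12, -16)) = 39.3954
d((-28, 20), (-26, 22)) = 2.8284 <-- minimum
d((-28, 20), (-19, -27)) = 47.8539
d((-12, -16), (-26, 22)) = 40.4969
d((-12, -16), (-19, -27)) = 13.0384
d((-26, 22), (-19, -27)) = 49.4975

Closest pair: (-28, 20) and (-26, 22) with distance 2.8284

The closest pair is (-28, 20) and (-26, 22) with Euclidean distance 2.8284. For 9 points, brute-force pairwise comparison is shown above. For large n, the divide-and-conquer algorithm (sort by x, recurse on halves, check the dividing strip) achieves O(n log n).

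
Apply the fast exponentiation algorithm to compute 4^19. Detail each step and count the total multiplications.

Computing 4^19 by squaring (build up from 4^1; each line after the first costs one multiplication):

4^1 = 4
4^2 = (4^1)^2 = 4^2 = 16
4^4 = (4^2)^2 = 16^2 = 256
4^8 = (4^4)^2 = 256^2 = 65536
4^9 = 4 * 4^8 = 4 * 65536 = 262144
4^18 = (4^9)^2 = 262144^2 = 68719476736
4^19 = 4 * 4^18 = 4 * 68719476736 = 274877906944

Result: 274877906944
Multiplications needed: 6 (6 lines after 4^1)

4^19 = 274877906944. Using exponentiation by squaring, this requires 6 multiplications. The key idea: if the exponent is even, square the half-power; if odd, multiply by the base once.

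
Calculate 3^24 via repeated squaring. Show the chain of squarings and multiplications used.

Computing 3^24 by squaring (build up from 3^1; each line after the first costs one multiplication):

3^1 = 3
3^2 = (3^1)^2 = 3^2 = 9
3^3 = 3 * 3^2 = 3 * 9 = 27
3^6 = (3^3)^2 = 27^2 = 729
3^12 = (3^6)^2 = 729^2 = 531441
3^24 = (3^12)^2 = 531441^2 = 282429536481

Result: 282429536481
Multiplications needed: 5 (5 lines after 3^1)

3^24 = 282429536481. Using exponentiation by squaring, this requires 5 multiplications. The key idea: if the exponent is even, square the half-power; if odd, multiply by the base once.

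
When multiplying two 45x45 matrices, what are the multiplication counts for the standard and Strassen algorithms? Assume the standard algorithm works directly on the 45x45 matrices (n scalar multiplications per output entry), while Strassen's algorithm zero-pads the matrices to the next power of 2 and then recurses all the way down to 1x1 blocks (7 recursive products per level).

Matrix multiplication for 45x45 matrices:

Strassen's algorithm requires power-of-2 dimensions. Pad 45x45 to 64x64 (next power of 2).

Standard algorithm: 45^3 = 91125 multiplications
Strassen's algorithm: 7^(log2(64)) = 7^6 = 117649 multiplications
Difference: 91125 - 117649 = -26524 (Strassen uses MORE here due to padding overhead — for small or just-over-power-of-2 n, padding can outweigh the per-level savings)

Standard: 91125 multiplications (45^3). Strassen: 117649 multiplications (7^6, after padding to 64x64). Strassen reduces 8 recursive multiplications to 7 at each level.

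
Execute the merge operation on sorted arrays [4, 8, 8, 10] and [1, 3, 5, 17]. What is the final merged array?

Merging process:

Compare 4 vs 1: take 1 from right. Merged: [1]
Compare 4 vs 3: take 3 from right. Merged: [1, 3]
Compare 4 vs 5: take 4 from left. Merged: [1, 3, 4]
Compare 8 vs 5: take 5 from right. Merged: [1, 3, 4, 5]
Compare 8 vs 17: take 8 from left. Merged: [1, 3, 4, 5, 8]
Compare 8 vs 17: take 8 from left. Merged: [1, 3, 4, 5, 8, 8]
Compare 10 vs 17: take 10 from left. Merged: [1, 3, 4, 5, 8, 8, 10]
Append remaining from right: [17]. Merged: [1, 3, 4, 5, 8, 8, 10, 17]

Final merged array: [1, 3, 4, 5, 8, 8, 10, 17]
Total comparisons: 7

The merged array is [1, 3, 4, 5, 8, 8, 10, 17], requiring 7 comparisons. The merge step runs in O(n) time where n is the total number of elements.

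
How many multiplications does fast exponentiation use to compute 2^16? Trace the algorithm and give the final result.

Computing 2^16 by squaring (build up from 2^1; each line after the first costs one multiplication):

2^1 = 2
2^2 = (2^1)^2 = 2^2 = 4
2^4 = (2^2)^2 = 4^2 = 16
2^8 = (2^4)^2 = 16^2 = 256
2^16 = (2^8)^2 = 256^2 = 65536

Result: 65536
Multiplications needed: 4 (4 lines after 2^1)

2^16 = 65536. Using exponentiation by squaring, this requires 4 multiplications. The key idea: if the exponent is even, square the half-power; if odd, multiply by the base once.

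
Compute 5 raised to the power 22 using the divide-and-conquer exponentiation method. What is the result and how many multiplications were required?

Computing 5^22 by squaring (build up from 5^1; each line after the first costs one multiplication):

5^1 = 5
5^2 = (5^1)^2 = 5^2 = 25
5^4 = (5^2)^2 = 25^2 = 625
5^5 = 5 * 5^4 = 5 * 625 = 3125
5^10 = (5^5)^2 = 3125^2 = 9765625
5^11 = 5 * 5^10 = 5 * 9765625 = 48828125
5^22 = (5^11)^2 = 48828125^2 = 2384185791015625

Result: 2384185791015625
Multiplications needed: 6 (6 lines after 5^1)

5^22 = 2384185791015625. Using exponentiation by squaring, this requires 6 multiplications. The key idea: if the exponent is even, square the half-power; if odd, multiply by the base once.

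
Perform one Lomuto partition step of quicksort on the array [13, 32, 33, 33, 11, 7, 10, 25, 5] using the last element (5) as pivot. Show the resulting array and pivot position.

Lomuto partition with pivot = 5:

Initial array: [13, 32, 33, 33, 11, 7, 10, 25, 5]

arr[0]=13 > 5: no swap
arr[1]=32 > 5: no swap
arr[2]=33 > 5: no swap
arr[3]=33 > 5: no swap
arr[4]=11 > 5: no swap
arr[5]=7 > 5: no swap
arr[6]=10 > 5: no swap
arr[7]=25 > 5: no swap

Place pivot at position 0: [5, 32, 33, 33, 11, 7, 10, 25, 13]
Pivot position: 0

After partitioning with pivot 5, the array becomes [5, 32, 33, 33, 11, 7, 10, 25, 13]. The pivot is placed at index 0. All elements to the left of the pivot are <= 5, and all elements to the right are > 5.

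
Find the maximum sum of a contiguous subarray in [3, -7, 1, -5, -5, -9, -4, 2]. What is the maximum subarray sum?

Using Kadane's algorithm on [3, -7, 1, -5, -5, -9, -4, 2]:

Scanning through the array:
Position 1 (value -7): max_ending_here = -4, max_so_far = 3
Position 2 (value 1): max_ending_here = 1, max_so_far = 3
Position 3 (value -5): max_ending_here = -4, max_so_far = 3
Position 4 (value -5): max_ending_here = -5, max_so_far = 3
Position 5 (value -9): max_ending_here = -9, max_so_far = 3
Position 6 (value -4): max_ending_here = -4, max_so_far = 3
Position 7 (value 2): max_ending_here = 2, max_so_far = 3

Maximum subarray: [3]
Maximum sum: 3

The maximum subarray is [3] with sum 3. This subarray runs from index 0 to index 0.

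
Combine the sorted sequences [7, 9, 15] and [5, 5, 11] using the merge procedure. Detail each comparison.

Merging process:

Compare 7 vs 5: take 5 from right. Merged: [5]
Compare 7 vs 5: take 5 from right. Merged: [5, 5]
Compare 7 vs 11: take 7 from left. Merged: [5, 5, 7]
Compare 9 vs 11: take 9 from left. Merged: [5, 5, 7, 9]
Compare 15 vs 11: take 11 from right. Merged: [5, 5, 7, 9, 11]
Append remaining from left: [15]. Merged: [5, 5, 7, 9, 11, 15]

Final merged array: [5, 5, 7, 9, 11, 15]
Total comparisons: 5

The merged array is [5, 5, 7, 9, 11, 15], requiring 5 comparisons. The merge step runs in O(n) time where n is the total number of elements.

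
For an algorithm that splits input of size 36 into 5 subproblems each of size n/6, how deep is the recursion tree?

For divide and conquer with division factor 6:

Problem sizes at each level:
Level 0: 36
Level 1: 6
Level 2: 1

The root is level 0 and the size-1 base case is level 2 (the tree spans levels 0 through 2, i.e. 3 levels counting the root), so the depth is the number of divisions: log_6(36) = 2

The recursion tree depth is log_6(36) = 2. At each level, the problem size is divided by 6, so it takes 2 divisions to reduce to a base case of size 1. The algorithm makes 5 recursive calls at each level.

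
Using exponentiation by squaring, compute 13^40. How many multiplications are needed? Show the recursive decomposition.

Computing 13^40 by squaring (build up from 13^1; each line after the first costs one multiplication):

13^1 = 13
13^2 = (13^1)^2 = 13^2 = 169
13^4 = (13^2)^2 = 169^2 = 28561
13^5 = 13 * 13^4 = 13 * 28561 = 371293
13^10 = (13^5)^2 = 371293^2 = 137858491849
13^20 = (13^10)^2 = 137858491849^2 = 19004963774880799438801
13^40 = (13^20)^2 = 19004963774880799438801^2 = 361188648084531445929920877641340156544317601

Result: 361188648084531445929920877641340156544317601
Multiplications needed: 6 (6 lines after 13^1)

13^40 = 361188648084531445929920877641340156544317601. Using exponentiation by squaring, this requires 6 multiplications. The key idea: if the exponent is even, square the half-power; if odd, multiply by the base once.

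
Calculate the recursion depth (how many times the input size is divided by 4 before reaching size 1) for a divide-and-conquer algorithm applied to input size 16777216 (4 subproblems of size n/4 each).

For divide and conquer with division factor 4:

Problem sizes at each level:
Level 0: 16777216
Level 1: 4194304
Level 2: 1048576
Level 3: 262144
Level 4: 65536
Level 5: 16384
Level 6: 4096
Level 7: 1024
Level 8: 256
Level 9: 64
Level 10: 16
Level 11: 4
Level 12: 1

The root is level 0 and the size-1 base case is level 12 (the tree spans levels 0 through 12, i.e. 13 levels counting the root), so the depth is the number of divisions: log_4(16777216) = 12

The recursion tree depth is log_4(16777216) = 12. At each level, the problem size is divided by 4, so it takes 12 divisions to reduce to a base case of size 1. The algorithm makes 4 recursive calls at each level.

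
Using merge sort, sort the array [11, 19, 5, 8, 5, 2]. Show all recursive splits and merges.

Merge sort trace:

Split: [11, 19, 5, 8, 5, 2] -> [11, 19, 5] and [8, 5, 2]
  Split: [11, 19, 5] -> [11] and [19, 5]
    Split: [19, 5] -> [19] and [5]
    Merge: [19] + [5] -> [5, 19]
  Merge: [11] + [5, 19] -> [5, 11, 19]
  Split: [8, 5, 2] -> [8] and [5, 2]
    Split: [5, 2] -> [5] and [2]
    Merge: [5] + [2] -> [2, 5]
  Merge: [8] + [2, 5] -> [2, 5, 8]
Merge: [5, 11, 19] + [2, 5, 8] -> [2, 5, 5, 8, 11, 19]

Final sorted array: [2, 5, 5, 8, 11, 19]

The merge sort proceeds by recursively splitting the array and merging sorted halves.
After all merges, the sorted array is [2, 5, 5, 8, 11, 19].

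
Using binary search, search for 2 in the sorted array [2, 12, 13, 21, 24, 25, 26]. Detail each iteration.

Binary search for 2 in [2, 12, 13, 21, 24, 25, 26]:

lo=0, hi=6, mid=3, arr[mid]=21 -> 21 > 2, search left half
lo=0, hi=2, mid=1, arr[mid]=12 -> 12 > 2, search left half
lo=0, hi=0, mid=0, arr[mid]=2 -> Found target at index 0!

Binary search finds 2 at index 0 after 3 comparisons. The search repeatedly halves the search space by comparing with the middle element.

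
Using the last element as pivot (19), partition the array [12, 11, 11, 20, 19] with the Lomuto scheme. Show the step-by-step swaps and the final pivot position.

Lomuto partition with pivot = 19:

Initial array: [12, 11, 11, 20, 19]

arr[0]=12 <= 19: swap with position 0, array becomes [12, 11, 11, 20, 19]
arr[1]=11 <= 19: swap with position 1, array becomes [12, 11, 11, 20, 19]
arr[2]=11 <= 19: swap with position 2, array becomes [12, 11, 11, 20, 19]
arr[3]=20 > 19: no swap

Place pivot at position 3: [12, 11, 11, 19, 20]
Pivot position: 3

After partitioning with pivot 19, the array becomes [12, 11, 11, 19, 20]. The pivot is placed at index 3. All elements to the left of the pivot are <= 19, and all elements to the right are > 19.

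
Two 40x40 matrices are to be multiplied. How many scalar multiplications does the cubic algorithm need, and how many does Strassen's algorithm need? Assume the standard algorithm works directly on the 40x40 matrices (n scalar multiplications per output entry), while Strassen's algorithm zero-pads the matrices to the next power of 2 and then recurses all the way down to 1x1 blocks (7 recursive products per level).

Matrix multiplication for 40x40 matrices:

Strassen's algorithm requires power-of-2 dimensions. Pad 40x40 to 64x64 (next power of 2).

Standard algorithm: 40^3 = 64000 multiplications
Strassen's algorithm: 7^(log2(64)) = 7^6 = 117649 multiplications
Difference: 64000 - 117649 = -53649 (Strassen uses MORE here due to padding overhead — for small or just-over-power-of-2 n, padding can outweigh the per-level savings)

Standard: 64000 multiplications (40^3). Strassen: 117649 multiplications (7^6, after padding to 64x64). Strassen reduces 8 recursive multiplications to 7 at each level.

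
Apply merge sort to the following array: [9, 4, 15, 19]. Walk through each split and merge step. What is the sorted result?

Merge sort trace:

Split: [9, 4, 15, 19] -> [9, 4] and [15, 19]
  Split: [9, 4] -> [9] and [4]
  Merge: [9] + [4] -> [4, 9]
  Split: [15, 19] -> [15] and [19]
  Merge: [15] + [19] -> [15, 19]
Merge: [4, 9] + [15, 19] -> [4, 9, 15, 19]

Final sorted array: [4, 9, 15, 19]

The merge sort proceeds by recursively splitting the array and merging sorted halves.
After all merges, the sorted array is [4, 9, 15, 19].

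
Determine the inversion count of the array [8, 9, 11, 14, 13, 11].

Finding inversions in [8, 9, 11, 14, 13, 11]:

(3, 4): arr[3]=14 > arr[4]=13
(3, 5): arr[3]=14 > arr[5]=11
(4, 5): arr[4]=13 > arr[5]=11

Total inversions: 3

The array has 3 inversion(s): (3,4), (3,5), (4,5). Each pair (i,j) satisfies i < j and arr[i] > arr[j].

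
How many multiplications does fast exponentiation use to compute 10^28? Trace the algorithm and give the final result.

Computing 10^28 by squaring (build up from 10^1; each line after the first costs one multiplication):

10^1 = 10
10^2 = (10^1)^2 = 10^2 = 100
10^3 = 10 * 10^2 = 10 * 100 = 1000
10^6 = (10^3)^2 = 1000^2 = 1000000
10^7 = 10 * 10^6 = 10 * 1000000 = 10000000
10^14 = (10^7)^2 = 10000000^2 = 100000000000000
10^28 = (10^14)^2 = 100000000000000^2 = 10000000000000000000000000000

Result: 10000000000000000000000000000
Multiplications needed: 6 (6 lines after 10^1)

10^28 = 10000000000000000000000000000. Using exponentiation by squaring, this requires 6 multiplications. The key idea: if the exponent is even, square the half-power; if odd, multiply by the base once.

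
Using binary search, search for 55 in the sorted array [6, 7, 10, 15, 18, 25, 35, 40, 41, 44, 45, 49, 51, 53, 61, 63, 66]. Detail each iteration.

Binary search for 55 in [6, 7, 10, 15, 18, 25, 35, 40, 41, 44, 45, 49, 51, 53, 61, 63, 66]:

lo=0, hi=16, mid=8, arr[mid]=41 -> 41 < 55, search right half
lo=9, hi=16, mid=12, arr[mid]=51 -> 51 < 55, search right half
lo=13, hi=16, mid=14, arr[mid]=61 -> 61 > 55, search left half
lo=13, hi=13, mid=13, arr[mid]=53 -> 53 < 55, search right half
lo=14 > hi=13, target 55 not found

Binary search determines that 55 is not in the array after 4 comparisons. The search space was exhausted without finding the target.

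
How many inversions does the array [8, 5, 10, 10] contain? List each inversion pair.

Finding inversions in [8, 5, 10, 10]:

(0, 1): arr[0]=8 > arr[1]=5

Total inversions: 1

The array has 1 inversion(s): (0,1). Each pair (i,j) satisfies i < j and arr[i] > arr[j].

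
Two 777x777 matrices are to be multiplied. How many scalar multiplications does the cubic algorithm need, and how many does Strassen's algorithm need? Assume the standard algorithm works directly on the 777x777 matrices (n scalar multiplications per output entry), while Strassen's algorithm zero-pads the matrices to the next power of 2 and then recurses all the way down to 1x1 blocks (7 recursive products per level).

Matrix multiplication for 777x777 matrices:

Strassen's algorithm requires power-of-2 dimensions. Pad 777x777 to 1024x1024 (next power of 2).

Standard algorithm: 777^3 = 469097433 multiplications
Strassen's algorithm: 7^(log2(1024)) = 7^10 = 282475249 multiplications
Savings: 469097433 - 282475249 = 186622184 multiplications

Standard: 469097433 multiplications (777^3). Strassen: 282475249 multiplications (7^10, after padding to 1024x1024). Strassen reduces 8 recursive multiplications to 7 at each level.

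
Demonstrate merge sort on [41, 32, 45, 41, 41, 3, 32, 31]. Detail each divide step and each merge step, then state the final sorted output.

Merge sort trace:

Split: [41, 32, 45, 41, 41, 3, 32, 31] -> [41, 32, 45, 41] and [41, 3, 32, 31]
  Split: [41, 32, 45, 41] -> [41, 32] and [45, 41]
    Split: [41, 32] -> [41] and [32]
    Merge: [41] + [32] -> [32, 41]
    Split: [45, 41] -> [45] and [41]
    Merge: [45] + [41] -> [41, 45]
  Merge: [32, 41] + [41, 45] -> [32, 41, 41, 45]
  Split: [41, 3, 32, 31] -> [41, 3] and [32, 31]
    Split: [41, 3] -> [41] and [3]
    Merge: [41] + [3] -> [3, 41]
    Split: [32, 31] -> [32] and [31]
    Merge: [32] + [31] -> [31, 32]
  Merge: [3, 41] + [31, 32] -> [3, 31, 32, 41]
Merge: [32, 41, 41, 45] + [3, 31, 32, 41] -> [3, 31, 32, 32, 41, 41, 41, 45]

Final sorted array: [3, 31, 32, 32, 41, 41, 41, 45]

The merge sort proceeds by recursively splitting the array and merging sorted halves.
After all merges, the sorted array is [3, 31, 32, 32, 41, 41, 41, 45].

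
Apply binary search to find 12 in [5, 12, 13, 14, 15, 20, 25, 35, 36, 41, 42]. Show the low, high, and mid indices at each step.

Binary search for 12 in [5, 12, 13, 14, 15, 20, 25, 35, 36, 41, 42]:

lo=0, hi=10, mid=5, arr[mid]=20 -> 20 > 12, search left half
lo=0, hi=4, mid=2, arr[mid]=13 -> 13 > 12, search left half
lo=0, hi=1, mid=0, arr[mid]=5 -> 5 < 12, search right half
lo=1, hi=1, mid=1, arr[mid]=12 -> Found target at index 1!

Binary search finds 12 at index 1 after 4 comparisons. The search repeatedly halves the search space by comparing with the middle element.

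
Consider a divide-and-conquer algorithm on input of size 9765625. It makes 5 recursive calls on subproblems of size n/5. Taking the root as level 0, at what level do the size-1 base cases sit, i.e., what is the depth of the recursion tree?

For divide and conquer with division factor 5:

Problem sizes at each level:
Level 0: 9765625
Level 1: 1953125
Level 2: 390625
Level 3: 78125
Level 4: 15625
Level 5: 3125
Level 6: 625
Level 7: 125
Level 8: 25
Level 9: 5
Level 10: 1

The root is level 0 and the size-1 base case is level 10 (the tree spans levels 0 through 10, i.e. 11 levels counting the root), so the depth is the number of divisions: log_5(9765625) = 10

The recursion tree depth is log_5(9765625) = 10. At each level, the problem size is divided by 5, so it takes 10 divisions to reduce to a base case of size 1. The algorithm makes 5 recursive calls at each level.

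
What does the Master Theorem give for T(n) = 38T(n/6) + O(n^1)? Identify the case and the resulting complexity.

Master Theorem for T(n) = 38T(n/6) + O(n^1):

a = 38, b = 6, c = 1
log_b(a) = log_6(38) = 2.0302

Case 1: c = 1 < log_6(38) = 2.0302
T(n) = O(n^(log_6 38))

For T(n) = 38T(n/6) + O(n^1): log_6(38) = 2.0302. This is Case 1 of the Master Theorem (c < log_b(a), work dominated by leaves), giving O(n^(log_6 38)).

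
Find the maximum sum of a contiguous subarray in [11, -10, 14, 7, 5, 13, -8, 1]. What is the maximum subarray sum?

Using Kadane's algorithm on [11, -10, 14, 7, 5, 13, -8, 1]:

Scanning through the array:
Position 1 (value -10): max_ending_here = 1, max_so_far = 11
Position 2 (value 14): max_ending_here = 15, max_so_far = 15
Position 3 (value 7): max_ending_here = 22, max_so_far = 22
Position 4 (value 5): max_ending_here = 27, max_so_far = 27
Position 5 (value 13): max_ending_here = 40, max_so_far = 40
Position 6 (value -8): max_ending_here = 32, max_so_far = 40
Position 7 (value 1): max_ending_here = 33, max_so_far = 40

Maximum subarray: [11, -10, 14, 7, 5, 13]
Maximum sum: 40

The maximum subarray is [11, -10, 14, 7, 5, 13] with sum 40. This subarray runs from index 0 to index 5.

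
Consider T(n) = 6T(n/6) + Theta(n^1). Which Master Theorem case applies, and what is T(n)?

Master Theorem for T(n) = 6T(n/6) + O(n^1):

a = 6, b = 6, c = 1
log_b(a) = log_6(6) = 1.0000

Case 2: c = 1 = log_6(6) = 1.0000
T(n) = O(n^1 log n) = O(n log n)

For T(n) = 6T(n/6) + O(n^1): log_6(6) = 1.0000. This is Case 2 of the Master Theorem (c = log_b(a), equal work at all levels), giving O(n log n).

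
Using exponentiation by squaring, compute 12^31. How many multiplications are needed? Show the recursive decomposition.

Computing 12^31 by squaring (build up from 12^1; each line after the first costs one multiplication):

12^1 = 12
12^2 = (12^1)^2 = 12^2 = 144
12^3 = 12 * 12^2 = 12 * 144 = 1728
12^6 = (12^3)^2 = 1728^2 = 2985984
12^7 = 12 * 12^6 = 12 * 2985984 = 35831808
12^14 = (12^7)^2 = 35831808^2 = 1283918464548864
12^15 = 12 * 12^14 = 12 * 1283918464548864 = 15407021574586368
12^30 = (12^15)^2 = 15407021574586368^2 = 237376313799769806328950291431424
12^31 = 12 * 12^30 = 12 * 237376313799769806328950291431424 = 2848515765597237675947403497177088

Result: 2848515765597237675947403497177088
Multiplications needed: 8 (8 lines after 12^1)

12^31 = 2848515765597237675947403497177088. Using exponentiation by squaring, this requires 8 multiplications. The key idea: if the exponent is even, square the half-power; if odd, multiply by the base once.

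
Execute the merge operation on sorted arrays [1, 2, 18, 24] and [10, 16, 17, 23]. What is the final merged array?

Merging process:

Compare 1 vs 10: take 1 from left. Merged: [1]
Compare 2 vs 10: take 2 from left. Merged: [1, 2]
Compare 18 vs 10: take 10 from right. Merged: [1, 2, 10]
Compare 18 vs 16: take 16 from right. Merged: [1, 2, 10, 16]
Compare 18 vs 17: take 17 from right. Merged: [1, 2, 10, 16, 17]
Compare 18 vs 23: take 18 from left. Merged: [1, 2, 10, 16, 17, 18]
Compare 24 vs 23: take 23 from right. Merged: [1, 2, 10, 16, 17, 18, 23]
Append remaining from left: [24]. Merged: [1, 2, 10, 16, 17, 18, 23, 24]

Final merged array: [1, 2, 10, 16, 17, 18, 23, 24]
Total comparisons: 7

The merged array is [1, 2, 10, 16, 17, 18, 23, 24], requiring 7 comparisons. The merge step runs in O(n) time where n is the total number of elements.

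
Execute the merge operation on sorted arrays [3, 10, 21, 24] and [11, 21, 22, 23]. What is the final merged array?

Merging process:

Compare 3 vs 11: take 3 from left. Merged: [3]
Compare 10 vs 11: take 10 from left. Merged: [3, 10]
Compare 21 vs 11: take 11 from right. Merged: [3, 10, 11]
Compare 21 vs 21: take 21 from left. Merged: [3, 10, 11, 21]
Compare 24 vs 21: take 21 from right. Merged: [3, 10, 11, 21, 21]
Compare 24 vs 22: take 22 from right. Merged: [3, 10, 11, 21, 21, 22]
Compare 24 vs 23: take 23 from right. Merged: [3, 10, 11, 21, 21, 22, 23]
Append remaining from left: [24]. Merged: [3, 10, 11, 21, 21, 22, 23, 24]

Final merged array: [3, 10, 11, 21, 21, 22, 23, 24]
Total comparisons: 7

The merged array is [3, 10, 11, 21, 21, 22, 23, 24], requiring 7 comparisons. The merge step runs in O(n) time where n is the total number of elements.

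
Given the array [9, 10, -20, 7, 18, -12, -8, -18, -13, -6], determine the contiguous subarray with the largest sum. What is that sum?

Using Kadane's algorithm on [9, 10, -20, 7, 18, -12, -8, -18, -13, -6]:

Scanning through the array:
Position 1 (value 10): max_ending_here = 19, max_so_far = 19
Position 2 (value -20): max_ending_here = -1, max_so_far = 19
Position 3 (value 7): max_ending_here = 7, max_so_far = 19
Position 4 (value 18): max_ending_here = 25, max_so_far = 25
Position 5 (value -12): max_ending_here = 13, max_so_far = 25
Position 6 (value -8): max_ending_here = 5, max_so_far = 25
Position 7 (value -18): max_ending_here = -13, max_so_far = 25
Position 8 (value -13): max_ending_here = -13, max_so_far = 25
Position 9 (value -6): max_ending_here = -6, max_so_far = 25

Maximum subarray: [7, 18]
Maximum sum: 25

The maximum subarray is [7, 18] with sum 25. This subarray runs from index 3 to index 4.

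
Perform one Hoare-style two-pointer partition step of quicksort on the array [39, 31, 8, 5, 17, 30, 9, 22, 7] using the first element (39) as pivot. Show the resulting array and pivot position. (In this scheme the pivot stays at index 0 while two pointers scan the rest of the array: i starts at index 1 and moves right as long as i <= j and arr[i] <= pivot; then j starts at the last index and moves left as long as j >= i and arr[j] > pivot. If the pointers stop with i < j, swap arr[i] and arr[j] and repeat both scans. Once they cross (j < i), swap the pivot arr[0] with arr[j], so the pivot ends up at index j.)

Hoare-style two-pointer partition with pivot = 39:

Initial array: [39, 31, 8, 5, 17, 30, 9, 22, 7]

Pointers start at i = 1, j = 8.
i ends at 9, j ends at 8: the pointers have crossed (j < i), so scanning stops.

Swap pivot arr[0] with arr[8] to place pivot at position 8: [7, 31, 8, 5, 17, 30, 9, 22, 39]
Pivot position: 8

After partitioning with pivot 39, the array becomes [7, 31, 8, 5, 17, 30, 9, 22, 39]. The pivot is placed at index 8. All elements to the left of the pivot are <= 39, and all elements to the right are > 39.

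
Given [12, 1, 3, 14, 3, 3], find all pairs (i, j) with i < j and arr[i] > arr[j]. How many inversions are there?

Finding inversions in [12, 1, 3, 14, 3, 3]:

(0, 1): arr[0]=12 > arr[1]=1
(0, 2): arr[0]=12 > arr[2]=3
(0, 4): arr[0]=12 > arr[4]=3
(0, 5): arr[0]=12 > arr[5]=3
(3, 4): arr[3]=14 > arr[4]=3
(3, 5): arr[3]=14 > arr[5]=3

Total inversions: 6

The array has 6 inversion(s): (0,1), (0,2), (0,4), (0,5), (3,4), (3,5). Each pair (i,j) satisfies i < j and arr[i] > arr[j].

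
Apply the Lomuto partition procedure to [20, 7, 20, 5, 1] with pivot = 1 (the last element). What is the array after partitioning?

Lomuto partition with pivot = 1:

Initial array: [20, 7, 20, 5, 1]

arr[0]=20 > 1: no swap
arr[1]=7 > 1: no swap
arr[2]=20 > 1: no swap
arr[3]=5 > 1: no swap

Place pivot at position 0: [1, 7, 20, 5, 20]
Pivot position: 0

After partitioning with pivot 1, the array becomes [1, 7, 20, 5, 20]. The pivot is placed at index 0. All elements to the left of the pivot are <= 1, and all elements to the right are > 1.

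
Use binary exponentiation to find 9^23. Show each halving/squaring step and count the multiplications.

Computing 9^23 by squaring (build up from 9^1; each line after the first costs one multiplication):

9^1 = 9
9^2 = (9^1)^2 = 9^2 = 81
9^4 = (9^2)^2 = 81^2 = 6561
9^5 = 9 * 9^4 = 9 * 6561 = 59049
9^10 = (9^5)^2 = 59049^2 = 3486784401
9^11 = 9 * 9^10 = 9 * 3486784401 = 31381059609
9^22 = (9^11)^2 = 31381059609^2 = 984770902183611232881
9^23 = 9 * 9^22 = 9 * 984770902183611232881 = 8862938119652501095929

Result: 8862938119652501095929
Multiplications needed: 7 (7 lines after 9^1)

9^23 = 8862938119652501095929. Using exponentiation by squaring, this requires 7 multiplications. The key idea: if the exponent is even, square the half-power; if odd, multiply by the base once.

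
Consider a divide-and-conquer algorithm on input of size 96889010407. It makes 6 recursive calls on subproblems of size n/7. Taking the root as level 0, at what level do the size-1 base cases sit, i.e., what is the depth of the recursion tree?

For divide and conquer with division factor 7:

Problem sizes at each level:
Level 0: 96889010407
Level 1: 13841287201
Level 2: 1977326743
Level 3: 282475249
Level 4: 40353607
Level 5: 5764801
Level 6: 823543
Level 7: 117649
Level 8: 16807
Level 9: 2401
Level 10: 343
Level 11: 49
Level 12: 7
Level 13: 1

The root is level 0 and the size-1 base case is level 13 (the tree spans levels 0 through 13, i.e. 14 levels counting the root), so the depth is the number of divisions: log_7(96889010407) = 13

The recursion tree depth is log_7(96889010407) = 13. At each level, the problem size is divided by 7, so it takes 13 divisions to reduce to a base case of size 1. The algorithm makes 6 recursive calls at each level.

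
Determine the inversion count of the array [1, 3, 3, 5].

Finding inversions in [1, 3, 3, 5]:


Total inversions: 0

The array has 0 inversions. It is already sorted.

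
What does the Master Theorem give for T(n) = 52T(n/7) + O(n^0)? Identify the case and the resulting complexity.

Master Theorem for T(n) = 52T(n/7) + O(n^0):

a = 52, b = 7, c = 0
log_b(a) = log_7(52) = 2.0305

Case 1: c = 0 < log_7(52) = 2.0305
T(n) = O(n^(log_7 52))

For T(n) = 52T(n/7) + O(n^0): log_7(52) = 2.0305. This is Case 1 of the Master Theorem (c < log_b(a), work dominated by leaves), giving O(n^(log_7 52)).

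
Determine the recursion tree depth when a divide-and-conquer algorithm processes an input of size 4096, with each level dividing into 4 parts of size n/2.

For divide and conquer with division factor 2:

Problem sizes at each level:
Level 0: 4096
Level 1: 2048
Level 2: 1024
Level 3: 512
Level 4: 256
Level 5: 128
Level 6: 64
Level 7: 32
Level 8: 16
Level 9: 8
Level 10: 4
Level 11: 2
Level 12: 1

The root is level 0 and the size-1 base case is level 12 (the tree spans levels 0 through 12, i.e. 13 levels counting the root), so the depth is the number of divisions: log_2(4096) = 12

The recursion tree depth is log_2(4096) = 12. At each level, the problem size is divided by 2, so it takes 12 divisions to reduce to a base case of size 1. The algorithm makes 4 recursive calls at each level.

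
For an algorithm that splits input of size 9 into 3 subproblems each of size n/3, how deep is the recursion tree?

For divide and conquer with division factor 3:

Problem sizes at each level:
Level 0: 9
Level 1: 3
Level 2: 1

The root is level 0 and the size-1 base case is level 2 (the tree spans levels 0 through 2, i.e. 3 levels counting the root), so the depth is the number of divisions: log_3(9) = 2

The recursion tree depth is log_3(9) = 2. At each level, the problem size is divided by 3, so it takes 2 divisions to reduce to a base case of size 1. The algorithm makes 3 recursive calls at each level.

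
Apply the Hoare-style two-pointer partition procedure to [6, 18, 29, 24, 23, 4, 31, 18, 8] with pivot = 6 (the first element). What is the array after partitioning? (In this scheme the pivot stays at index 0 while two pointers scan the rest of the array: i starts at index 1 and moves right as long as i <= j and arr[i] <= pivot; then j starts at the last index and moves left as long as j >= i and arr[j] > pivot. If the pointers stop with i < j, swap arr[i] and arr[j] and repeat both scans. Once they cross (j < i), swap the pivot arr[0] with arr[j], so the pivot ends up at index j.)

Hoare-style two-pointer partition with pivot = 6:

Initial array: [6, 18, 29, 24, 23, 4, 31, 18, 8]

Pointers start at i = 1, j = 8.
i stops at index 1 (arr[1]=18 > 6), j stops at index 5 (arr[5]=4 <= 6): swap arr[1] and arr[5], array becomes [6, 4, 29, 24, 23, 18, 31, 18, 8]
i ends at 2, j ends at 1: the pointers have crossed (j < i), so scanning stops.

Swap pivot arr[0] with arr[1] to place pivot at position 1: [4, 6, 29, 24, 23, 18, 31, 18, 8]
Pivot position: 1

After partitioning with pivot 6, the array becomes [4, 6, 29, 24, 23, 18, 31, 18, 8]. The pivot is placed at index 1. All elements to the left of the pivot are <= 6, and all elements to the right are > 6.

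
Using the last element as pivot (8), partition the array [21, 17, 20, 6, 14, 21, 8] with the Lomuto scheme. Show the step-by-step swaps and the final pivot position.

Lomuto partition with pivot = 8:

Initial array: [21, 17, 20, 6, 14, 21, 8]

arr[0]=21 > 8: no swap
arr[1]=17 > 8: no swap
arr[2]=20 > 8: no swap
arr[3]=6 <= 8: swap with position 0, array becomes [6, 17, 20, 21, 14, 21, 8]
arr[4]=14 > 8: no swap
arr[5]=21 > 8: no swap

Place pivot at position 1: [6, 8, 20, 21, 14, 21, 17]
Pivot position: 1

After partitioning with pivot 8, the array becomes [6, 8, 20, 21, 14, 21, 17]. The pivot is placed at index 1. All elements to the left of the pivot are <= 8, and all elements to the right are > 8.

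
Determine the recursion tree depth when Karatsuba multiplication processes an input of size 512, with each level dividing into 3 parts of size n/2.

For divide and conquer with division factor 2:

Problem sizes at each level:
Level 0: 512
Level 1: 256
Level 2: 128
Level 3: 64
Level 4: 32
Level 5: 16
Level 6: 8
Level 7: 4
Level 8: 2
Level 9: 1

The root is level 0 and the size-1 base case is level 9 (the tree spans levels 0 through 9, i.e. 10 levels counting the root), so the depth is the number of divisions: log_2(512) = 9

The recursion tree depth is log_2(512) = 9. At each level, the problem size is divided by 2, so it takes 9 divisions to reduce to a base case of size 1. The algorithm makes 3 recursive calls at each level.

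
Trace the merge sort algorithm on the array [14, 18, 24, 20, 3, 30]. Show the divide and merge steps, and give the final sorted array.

Merge sort trace:

Split: [14, 18, 24, 20, 3, 30] -> [14, 18, 24] and [20, 3, 30]
  Split: [14, 18, 24] -> [14] and [18, 24]
    Split: [18, 24] -> [18] and [24]
    Merge: [18] + [24] -> [18, 24]
  Merge: [14] + [18, 24] -> [14, 18, 24]
  Split: [20, 3, 30] -> [20] and [3, 30]
    Split: [3, 30] -> [3] and [30]
    Merge: [3] + [30] -> [3, 30]
  Merge: [20] + [3, 30] -> [3, 20, 30]
Merge: [14, 18, 24] + [3, 20, 30] -> [3, 14, 18, 20, 24, 30]

Final sorted array: [3, 14, 18, 20, 24, 30]

The merge sort proceeds by recursively splitting the array and merging sorted halves.
After all merges, the sorted array is [3, 14, 18, 20, 24, 30].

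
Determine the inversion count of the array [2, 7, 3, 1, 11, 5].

Finding inversions in [2, 7, 3, 1, 11, 5]:

(0, 3): arr[0]=2 > arr[3]=1
(1, 2): arr[1]=7 > arr[2]=3
(1, 3): arr[1]=7 > arr[3]=1
(1, 5): arr[1]=7 > arr[5]=5
(2, 3): arr[2]=3 > arr[3]=1
(4, 5): arr[4]=11 > arr[5]=5

Total inversions: 6

The array has 6 inversion(s): (0,3), (1,2), (1,3), (1,5), (2,3), (4,5). Each pair (i,j) satisfies i < j and arr[i] > arr[j].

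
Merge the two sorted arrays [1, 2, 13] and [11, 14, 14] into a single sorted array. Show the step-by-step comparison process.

Merging process:

Compare 1 vs 11: take 1 from left. Merged: [1]
Compare 2 vs 11: take 2 from left. Merged: [1, 2]
Compare 13 vs 11: take 11 from right. Merged: [1, 2, 11]
Compare 13 vs 14: take 13 from left. Merged: [1, 2, 11, 13]
Append remaining from right: [14, 14]. Merged: [1, 2, 11, 13, 14, 14]

Final merged array: [1, 2, 11, 13, 14, 14]
Total comparisons: 4

The merged array is [1, 2, 11, 13, 14, 14], requiring 4 comparisons. The merge step runs in O(n) time where n is the total number of elements.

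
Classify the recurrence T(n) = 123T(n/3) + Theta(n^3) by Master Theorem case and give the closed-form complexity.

Master Theorem for T(n) = 123T(n/3) + O(n^3):

a = 123, b = 3, c = 3
log_b(a) = log_3(123) = 4.3802

Case 1: c = 3 < log_3(123) = 4.3802
T(n) = O(n^(log_3 123))

For T(n) = 123T(n/3) + O(n^3): log_3(123) = 4.3802. This is Case 1 of the Master Theorem (c < log_b(a), work dominated by leaves), giving O(n^(log_3 123)).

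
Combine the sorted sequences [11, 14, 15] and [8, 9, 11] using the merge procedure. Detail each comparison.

Merging process:

Compare 11 vs 8: take 8 from right. Merged: [8]
Compare 11 vs 9: take 9 from right. Merged: [8, 9]
Compare 11 vs 11: take 11 from left. Merged: [8, 9, 11]
Compare 14 vs 11: take 11 from right. Merged: [8, 9, 11, 11]
Append remaining from left: [14, 15]. Merged: [8, 9, 11, 11, 14, 15]

Final merged array: [8, 9, 11, 11, 14, 15]
Total comparisons: 4

The merged array is [8, 9, 11, 11, 14, 15], requiring 4 comparisons. The merge step runs in O(n) time where n is the total number of elements.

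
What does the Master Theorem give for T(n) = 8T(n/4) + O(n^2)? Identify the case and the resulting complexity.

Master Theorem for T(n) = 8T(n/4) + O(n^2):

a = 8, b = 4, c = 2
log_b(a) = log_4(8) = 1.5000

Case 3: c = 2 > log_4(8) = 1.5000
T(n) = O(n^2) = O(n^2)

For T(n) = 8T(n/4) + O(n^2): log_4(8) = 1.5000. This is Case 3 of the Master Theorem (c > log_b(a), work dominated by root), giving O(n^2).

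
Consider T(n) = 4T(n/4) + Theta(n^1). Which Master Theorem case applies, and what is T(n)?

Master Theorem for T(n) = 4T(n/4) + O(n^1):

a = 4, b = 4, c = 1
log_b(a) = log_4(4) = 1.0000

Case 2: c = 1 = log_4(4) = 1.0000
T(n) = O(n^1 log n) = O(n log n)

For T(n) = 4T(n/4) + O(n^1): log_4(4) = 1.0000. This is Case 2 of the Master Theorem (c = log_b(a), equal work at all levels), giving O(n log n).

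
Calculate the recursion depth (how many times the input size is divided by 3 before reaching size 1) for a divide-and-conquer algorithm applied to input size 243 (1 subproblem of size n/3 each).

For divide and conquer with division factor 3:

Problem sizes at each level:
Level 0: 243
Level 1: 81
Level 2: 27
Level 3: 9
Level 4: 3
Level 5: 1

The root is level 0 and the size-1 base case is level 5 (the tree spans levels 0 through 5, i.e. 6 levels counting the root), so the depth is the number of divisions: log_3(243) = 5

The recursion tree depth is log_3(243) = 5. At each level, the problem size is divided by 3, so it takes 5 divisions to reduce to a base case of size 1. The algorithm makes 1 recursive call at each level.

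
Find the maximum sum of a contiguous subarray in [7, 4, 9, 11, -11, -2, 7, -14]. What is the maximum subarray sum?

Using Kadane's algorithm on [7, 4, 9, 11, -11, -2, 7, -14]:

Scanning through the array:
Position 1 (value 4): max_ending_here = 11, max_so_far = 11
Position 2 (value 9): max_ending_here = 20, max_so_far = 20
Position 3 (value 11): max_ending_here = 31, max_so_far = 31
Position 4 (value -11): max_ending_here = 20, max_so_far = 31
Position 5 (value -2): max_ending_here = 18, max_so_far = 31
Position 6 (value 7): max_ending_here = 25, max_so_far = 31
Position 7 (value -14): max_ending_here = 11, max_so_far = 31

Maximum subarray: [7, 4, 9, 11]
Maximum sum: 31

The maximum subarray is [7, 4, 9, 11] with sum 31. This subarray runs from index 0 to index 3.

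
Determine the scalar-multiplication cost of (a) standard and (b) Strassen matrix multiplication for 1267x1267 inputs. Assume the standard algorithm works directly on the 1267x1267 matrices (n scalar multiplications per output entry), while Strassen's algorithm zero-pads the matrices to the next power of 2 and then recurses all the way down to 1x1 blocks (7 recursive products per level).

Matrix multiplication for 1267x1267 matrices:

Strassen's algorithm requires power-of-2 dimensions. Pad 1267x1267 to 2048x2048 (next power of 2).

Standard algorithm: 1267^3 = 2033901163 multiplications
Strassen's algorithm: 7^(log2(2048)) = 7^11 = 1977326743 multiplications
Savings: 2033901163 - 1977326743 = 56574420 multiplications

Standard: 2033901163 multiplications (1267^3). Strassen: 1977326743 multiplications (7^11, after padding to 2048x2048). Strassen reduces 8 recursive multiplications to 7 at each level.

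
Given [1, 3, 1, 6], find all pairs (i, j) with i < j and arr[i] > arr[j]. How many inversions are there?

Finding inversions in [1, 3, 1, 6]:

(1, 2): arr[1]=3 > arr[2]=1

Total inversions: 1

The array has 1 inversion(s): (1,2). Each pair (i,j) satisfies i < j and arr[i] > arr[j].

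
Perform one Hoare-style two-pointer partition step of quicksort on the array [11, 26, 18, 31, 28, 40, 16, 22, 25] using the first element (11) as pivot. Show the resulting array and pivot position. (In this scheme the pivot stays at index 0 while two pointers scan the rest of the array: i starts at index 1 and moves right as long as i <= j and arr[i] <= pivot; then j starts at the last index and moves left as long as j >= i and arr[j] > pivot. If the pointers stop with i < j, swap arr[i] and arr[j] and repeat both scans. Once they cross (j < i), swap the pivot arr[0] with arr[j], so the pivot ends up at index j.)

Hoare-style two-pointer partition with pivot = 11:

Initial array: [11, 26, 18, 31, 28, 40, 16, 22, 25]

Pointers start at i = 1, j = 8.
i ends at 1, j ends at 0: the pointers have crossed (j < i), so scanning stops.

j = 0, so swapping arr[0] with arr[j] leaves the pivot at position 0: [11, 26, 18, 31, 28, 40, 16, 22, 25]
Pivot position: 0

After partitioning with pivot 11, the array becomes [11, 26, 18, 31, 28, 40, 16, 22, 25]. The pivot is placed at index 0. All elements to the left of the pivot are <= 11, and all elements to the right are > 11.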